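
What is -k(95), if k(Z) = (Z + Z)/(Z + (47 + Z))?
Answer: -190/237 ≈ -0.80169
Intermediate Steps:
k(Z) = 2*Z/(47 + 2*Z) (k(Z) = (2*Z)/(47 + 2*Z) = 2*Z/(47 + 2*Z))
-k(95) = -2*95/(47 + 2*95) = -2*95/(47 + 190) = -2*95/237 = -1*190/237 = -190/237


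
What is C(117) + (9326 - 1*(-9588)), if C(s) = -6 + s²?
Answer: 32597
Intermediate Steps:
C(117) + (9326 - 1*(-9588)) = (-6 + 117²) + (9326 - 1*(-9588)) = (-6 + 13689) + (9326 + 9588) = 13683 + 18914 = 32597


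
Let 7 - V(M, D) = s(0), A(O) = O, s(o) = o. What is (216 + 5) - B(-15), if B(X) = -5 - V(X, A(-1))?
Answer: 233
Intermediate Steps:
V(M, D) = 7 (V(M, D) = 7 - 1*0 = 7 + 0 = 7)
B(X) = -12 (B(X) = -5 - 1*7 = -5 - 7 = -12)
(216 + 5) - B(-15) = (216 + 5) - 1*(-12) = 221 + 12 = 233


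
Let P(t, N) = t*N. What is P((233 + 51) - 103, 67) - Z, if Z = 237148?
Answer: -225021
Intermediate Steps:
P(t, N) = N*t
P((233 + 51) - 103, 67) - Z = 67*((233 + 51) - 103) - 1*237148 = 67*(284 - 103) - 237148 = 67*181 - 237148 = 12127 - 237148 = -225021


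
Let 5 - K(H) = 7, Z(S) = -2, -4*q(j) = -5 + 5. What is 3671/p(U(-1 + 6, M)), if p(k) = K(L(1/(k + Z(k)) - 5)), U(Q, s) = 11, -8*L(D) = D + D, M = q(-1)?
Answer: -3671/2 ≈ -1835.5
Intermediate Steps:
q(j) = 0 (q(j) = -(-5 + 5)/4 = -¼*0 = 0)
M = 0
L(D) = -D/4 (L(D) = -(D + D)/8 = -D/4)
K(H) = -2 (K(H) = 5 - 1*7 = 5 - 7 = -2)
p(k) = -2
3671/p(U(-1 + 6, M)) = 3671/(-2) = 3671*(-½) = -3671/2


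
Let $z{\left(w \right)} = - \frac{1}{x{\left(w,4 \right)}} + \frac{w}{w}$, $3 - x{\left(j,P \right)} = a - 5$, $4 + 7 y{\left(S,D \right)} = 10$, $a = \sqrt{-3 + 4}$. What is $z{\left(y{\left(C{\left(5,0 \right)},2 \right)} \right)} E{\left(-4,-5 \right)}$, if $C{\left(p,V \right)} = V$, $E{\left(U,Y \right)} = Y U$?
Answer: $\frac{120}{7} \approx 17.143$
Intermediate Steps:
$a = 1$ ($a = \sqrt{1} = 1$)
$E{\left(U,Y \right)} = U Y$
$y{\left(S,D \right)} = \frac{6}{7}$ ($y{\left(S,D \right)} = - \frac{4}{7} + \frac{1}{7} \cdot 10 = - \frac{4}{7} + \frac{10}{7} = \frac{6}{7}$)
$x{\left(j,P \right)} = 7$ ($x{\left(j,P \right)} = 3 - \left(1 - 5\right) = 3 - -4 = 3 + 4 = 7$)
$z{\left(w \right)} = \frac{6}{7}$ ($z{\left(w \right)} = - \frac{1}{7} + \frac{w}{w} = \left(-1\right) \frac{1}{7} + 1 = - \frac{1}{7} + 1 = \frac{6}{7}$)
$z{\left(y{\left(C{\left(5,0 \right)},2 \right)} \right)} E{\left(-4,-5 \right)} = \frac{6 \left(\left(-4\right) \left(-5\right)\right)}{7} = \frac{6}{7} \cdot 20 = \frac{120}{7}$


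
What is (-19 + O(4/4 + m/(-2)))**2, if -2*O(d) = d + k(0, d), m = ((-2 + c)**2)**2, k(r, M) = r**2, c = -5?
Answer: 5396329/16 ≈ 3.3727e+5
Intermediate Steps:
m = 2401 (m = ((-2 - 5)**2)**2 = ((-7)**2)**2 = 49**2 = 2401)
O(d) = -d/2 (O(d) = -(d + 0**2)/2 = -(d + 0)/2 = -d/2)
(-19 + O(4/4 + m/(-2)))**2 = (-19 - (4/4 + 2401/(-2))/2)**2 = (-19 - (4*(1/4) + 2401*(-1/2))/2)**2 = (-19 - (1 - 2401/2)/2)**2 = (-19 - 1/2*(-2399/2))**2 = (-19 + 2399/4)**2 = (2323/4)**2 = 5396329/16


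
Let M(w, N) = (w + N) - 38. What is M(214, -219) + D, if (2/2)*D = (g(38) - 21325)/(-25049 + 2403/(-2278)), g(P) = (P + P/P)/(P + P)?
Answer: -91396683971/2168432950 ≈ -42.149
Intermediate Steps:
M(w, N) = -38 + N + w (M(w, N) = (N + w) - 38 = -38 + N + w)
g(P) = (1 + P)/(2*P) (g(P) = (P + 1)/((2*P)) = (1 + P)*(1/(2*P)) = (1 + P)/(2*P))
D = 1845932879/2168432950 (D = ((½)*(1 + 38)/38 - 21325)/(-25049 + 2403/(-2278)) = ((½)*(1/38)*39 - 21325)/(-25049 + 2403*(-1/2278)) = (39/76 - 21325)/(-25049 - 2403/2278) = -1620661/(76*(-57064025/2278)) = -1620661/76*(-2278/57064025) = 1845932879/2168432950 ≈ 0.85128)
M(214, -219) + D = (-38 - 219 + 214) + 1845932879/2168432950 = -43 + 1845932879/2168432950 = -91396683971/2168432950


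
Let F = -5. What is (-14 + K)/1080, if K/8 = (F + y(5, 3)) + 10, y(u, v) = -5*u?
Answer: -29/180 ≈ -0.16111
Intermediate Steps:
K = -160 (K = 8*((-5 - 5*5) + 10) = 8*((-5 - 25) + 10) = 8*(-30 + 10) = 8*(-20) = -160)
(-14 + K)/1080 = (-14 - 160)/1080 = (1/1080)*(-174) = -29/180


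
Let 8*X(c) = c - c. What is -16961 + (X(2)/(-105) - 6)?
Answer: -16967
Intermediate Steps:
X(c) = 0 (X(c) = (c - c)/8 = (⅛)*0 = 0)
-16961 + (X(2)/(-105) - 6) = -16961 + (0/(-105) - 6) = -16961 + (0*(-1/105) - 6) = -16961 + (0 - 6) = -16961 - 6 = -16967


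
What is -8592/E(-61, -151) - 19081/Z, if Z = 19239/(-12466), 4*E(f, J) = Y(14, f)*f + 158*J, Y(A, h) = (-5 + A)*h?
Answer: 2290204531774/185290809 ≈ 12360.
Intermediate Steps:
Y(A, h) = h*(-5 + A)
E(f, J) = 9*f**2/4 + 79*J/2 (E(f, J) = ((f*(-5 + 14))*f + 158*J)/4 = ((f*9)*f + 158*J)/4 = ((9*f)*f + 158*J)/4 = (9*f**2 + 158*J)/4 = 9*f**2/4 + 79*J/2)
Z = -19239/12466 (Z = 19239*(-1/12466) = -19239/12466 ≈ -1.5433)
-8592/E(-61, -151) - 19081/Z = -8592/((9/4)*(-61)**2 + (79/2)*(-151)) - 19081/(-19239/12466) = -8592/((9/4)*3721 - 11929/2) - 19081*(-12466/19239) = -8592/(33489/4 - 11929/2) + 237863746/19239 = -8592/9631/4 + 237863746/19239 = -8592*4/9631 + 237863746/19239 = -34368/9631 + 237863746/19239 = 2290204531774/185290809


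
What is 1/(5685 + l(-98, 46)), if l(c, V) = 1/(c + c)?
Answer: 196/1114259 ≈ 0.00017590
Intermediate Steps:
l(c, V) = 1/(2*c)
1/(5685 + l(-98, 46)) = 1/(5685 + (½)/(-98)) = 1/(5685 + (½)*(-1/98)) = 1/(5685 - 1/196) = 1/(1114259/196) = 196/1114259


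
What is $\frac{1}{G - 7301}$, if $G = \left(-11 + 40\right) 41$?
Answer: $- \frac{1}{6112} \approx -0.00016361$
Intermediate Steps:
$G = 1189$ ($G = 29 \cdot 41 = 1189$)
$\frac{1}{G - 7301} = \frac{1}{1189 - 7301} = \frac{1}{-6112} = - \frac{1}{6112}$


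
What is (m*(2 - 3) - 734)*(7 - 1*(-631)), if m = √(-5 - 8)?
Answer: -468292 - 638*I*√13 ≈ -4.6829e+5 - 2300.3*I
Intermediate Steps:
m = I*√13 (m = √(-13) = I*√13 ≈ 3.6056*I)
(m*(2 - 3) - 734)*(7 - 1*(-631)) = ((I*√13)*(2 - 3) - 734)*(7 - 1*(-631)) = ((I*√13)*(-1) - 734)*(7 + 631) = (-I*√13 - 734)*638 = (-734 - I*√13)*638 = -468292 - 638*I*√13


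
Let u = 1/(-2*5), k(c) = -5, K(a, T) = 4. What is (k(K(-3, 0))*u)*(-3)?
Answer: -3/2 ≈ -1.5000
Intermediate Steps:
u = -1/10 (u = 1/(-10) = -1/10 ≈ -0.10000)
(k(K(-3, 0))*u)*(-3) = -5*(-1/10)*(-3) = (1/2)*(-3) = -3/2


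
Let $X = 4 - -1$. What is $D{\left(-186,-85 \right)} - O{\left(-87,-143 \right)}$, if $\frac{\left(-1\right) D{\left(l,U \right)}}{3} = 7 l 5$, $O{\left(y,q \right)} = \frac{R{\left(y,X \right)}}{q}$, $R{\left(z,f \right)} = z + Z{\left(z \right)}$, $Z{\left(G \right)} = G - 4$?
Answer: $\frac{2792612}{143} \approx 19529.0$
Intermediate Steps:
$X = 5$ ($X = 4 + 1 = 5$)
$Z{\left(G \right)} = -4 + G$
$R{\left(z,f \right)} = -4 + 2 z$ ($R{\left(z,f \right)} = z + \left(-4 + z\right) = -4 + 2 z$)
$O{\left(y,q \right)} = \frac{-4 + 2 y}{q}$
$D{\left(l,U \right)} = - 105 l$ ($D{\left(l,U \right)} = - 3 \cdot 7 l 5 = - 3 \cdot 35 l = - 105 l$)
$D{\left(-186,-85 \right)} - O{\left(-87,-143 \right)} = \left(-105\right) \left(-186\right) - \frac{2 \left(-2 - 87\right)}{-143} = 19530 - 2 \left(- \frac{1}{143}\right) \left(-89\right) = 19530 - \frac{178}{143} = \frac{2792612}{143}$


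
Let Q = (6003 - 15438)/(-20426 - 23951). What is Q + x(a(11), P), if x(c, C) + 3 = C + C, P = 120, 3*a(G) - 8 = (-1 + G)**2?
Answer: 10526784/44377 ≈ 237.21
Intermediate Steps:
a(G) = 8/3 + (-1 + G)**2/3
x(c, C) = -3 + 2*C (x(c, C) = -3 + (C + C) = -3 + 2*C)
Q = 9435/44377 (Q = -9435/(-44377) = -9435*(-1/44377) = 9435/44377 ≈ 0.21261)
Q + x(a(11), P) = 9435/44377 + (-3 + 2*120) = 9435/44377 + (-3 + 240) = 9435/44377 + 237 = 10526784/44377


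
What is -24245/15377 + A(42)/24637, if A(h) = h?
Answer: -596678231/378843149 ≈ -1.5750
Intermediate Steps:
-24245/15377 + A(42)/24637 = -24245/15377 + 42/24637 = -596678231/378843149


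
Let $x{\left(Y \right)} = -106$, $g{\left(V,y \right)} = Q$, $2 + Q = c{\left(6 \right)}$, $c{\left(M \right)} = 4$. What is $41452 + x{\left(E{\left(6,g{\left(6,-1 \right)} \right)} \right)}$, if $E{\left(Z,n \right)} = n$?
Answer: $41346$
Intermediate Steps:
$Q = 2$ ($Q = -2 + 4 = 2$)
$g{\left(V,y \right)} = 2$
$41452 + x{\left(E{\left(6,g{\left(6,-1 \right)} \right)} \right)} = 41452 - 106 = 41346$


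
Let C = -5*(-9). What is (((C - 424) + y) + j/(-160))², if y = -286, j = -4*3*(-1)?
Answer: 707719609/1600 ≈ 4.4233e+5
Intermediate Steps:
j = 12 (j = -12*(-1) = 12)
C = 45
(((C - 424) + y) + j/(-160))² = (((45 - 424) - 286) + 12/(-160))² = ((-379 - 286) + 12*(-1/160))² = (-665 - 3/40)² = (-26603/40)² = 707719609/1600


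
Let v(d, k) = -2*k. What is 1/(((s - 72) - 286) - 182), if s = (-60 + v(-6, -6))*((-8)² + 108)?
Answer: -1/8796 ≈ -0.00011369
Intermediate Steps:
s = -8256 (s = (-60 - 2*(-6))*((-8)² + 108) = (-60 + 12)*(64 + 108) = -48*172 = -8256)
1/(((s - 72) - 286) - 182) = 1/(((-8256 - 72) - 286) - 182) = 1/((-8328 - 286) - 182) = 1/(-8614 - 182) = 1/(-8796) = -1/8796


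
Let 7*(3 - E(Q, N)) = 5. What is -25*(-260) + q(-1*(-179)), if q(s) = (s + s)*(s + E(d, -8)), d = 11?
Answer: 499802/7 ≈ 71400.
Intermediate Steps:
E(Q, N) = 16/7 (E(Q, N) = 3 - ⅐*5 = 3 - 5/7 = 16/7)
q(s) = 2*s*(16/7 + s) (q(s) = (s + s)*(s + 16/7) = (2*s)*(16/7 + s) = 2*s*(16/7 + s))
-25*(-260) + q(-1*(-179)) = -25*(-260) + 2*(-1*(-179))*(16 + 7*(-1*(-179)))/7 = 6500 + (2/7)*179*(16 + 7*179) = 6500 + (2/7)*179*(16 + 1253) = 6500 + (2/7)*179*1269 = 6500 + 454302/7 = 499802/7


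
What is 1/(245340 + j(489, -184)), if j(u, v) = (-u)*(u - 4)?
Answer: 1/8175 ≈ 0.00012232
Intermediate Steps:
j(u, v) = -u*(-4 + u) (j(u, v) = (-u)*(-4 + u) = -u*(-4 + u))
1/(245340 + j(489, -184)) = 1/(245340 + 489*(4 - 1*489)) = 1/(245340 + 489*(4 - 489)) = 1/(245340 + 489*(-485)) = 1/(245340 - 237165) = 1/8175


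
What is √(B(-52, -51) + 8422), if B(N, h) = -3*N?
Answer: √8578 ≈ 92.617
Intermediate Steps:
√(B(-52, -51) + 8422) = √(-3*(-52) + 8422) = √(156 + 8422) = √8578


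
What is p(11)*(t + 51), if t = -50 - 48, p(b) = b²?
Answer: -5687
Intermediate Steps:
t = -98
p(11)*(t + 51) = 11²*(-98 + 51) = 121*(-47) = -5687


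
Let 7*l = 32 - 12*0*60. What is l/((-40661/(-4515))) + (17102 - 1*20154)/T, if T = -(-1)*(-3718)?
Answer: 100418446/75588799 ≈ 1.3285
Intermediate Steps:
T = -3718 (T = -1*3718 = -3718)
l = 32/7 (l = (32 - 12*0*60)/7 = (32 + 0*60)/7 = (32 + 0)/7 = (⅐)*32 = 32/7 ≈ 4.5714)
l/((-40661/(-4515))) + (17102 - 1*20154)/T = 32/(7*((-40661/(-4515)))) + (17102 - 1*20154)/(-3718) = 32/(7*((-40661*(-1/4515)))) + (17102 - 20154)*(-1/3718) = 32/(7*(40661/4515)) - 3052*(-1/3718) = (32/7)*(4515/40661) + 1526/1859 = 20640/40661 + 1526/1859 = 100418446/75588799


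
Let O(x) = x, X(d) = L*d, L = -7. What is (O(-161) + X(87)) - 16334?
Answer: -17104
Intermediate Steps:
X(d) = -7*d
(O(-161) + X(87)) - 16334 = (-161 - 7*87) - 16334 = (-161 - 609) - 16334 = -770 - 16334 = -17104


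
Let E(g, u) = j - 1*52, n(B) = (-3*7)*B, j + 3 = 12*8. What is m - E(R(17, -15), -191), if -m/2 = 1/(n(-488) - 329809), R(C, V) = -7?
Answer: -13101999/319561 ≈ -41.000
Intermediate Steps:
j = 93 (j = -3 + 12*8 = -3 + 96 = 93)
n(B) = -21*B
m = 2/319561 (m = -2/(-21*(-488) - 329809) = -2/(10248 - 329809) = -2/(-319561) = -2*(-1/319561) = 2/319561 ≈ 6.2586e-6)
E(g, u) = 41 (E(g, u) = 93 - 1*52 = 93 - 52 = 41)
m - E(R(17, -15), -191) = 2/319561 - 1*41 = 2/319561 - 41 = -13101999/319561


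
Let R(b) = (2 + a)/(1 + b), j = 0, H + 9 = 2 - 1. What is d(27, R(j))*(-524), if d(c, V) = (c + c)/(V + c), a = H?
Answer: -9432/7 ≈ -1347.4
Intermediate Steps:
H = -8 (H = -9 + (2 - 1) = -9 + 1 = -8)
a = -8
R(b) = -6/(1 + b) (R(b) = (2 - 8)/(1 + b) = -6/(1 + b))
d(c, V) = 2*c/(V + c) (d(c, V) = (2*c)/(V + c) = 2*c/(V + c))
d(27, R(j))*(-524) = (2*27/(-6/(1 + 0) + 27))*(-524) = (2*27/(-6/1 + 27))*(-524) = (2*27/(-6*1 + 27))*(-524) = (2*27/(-6 + 27))*(-524) = (2*27/21)*(-524) = (2*27*(1/21))*(-524) = (18/7)*(-524) = -9432/7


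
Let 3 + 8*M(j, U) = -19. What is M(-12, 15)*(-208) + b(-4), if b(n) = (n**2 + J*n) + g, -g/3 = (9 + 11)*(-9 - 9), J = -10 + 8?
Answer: 1676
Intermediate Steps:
M(j, U) = -11/4 (M(j, U) = -3/8 + (1/8)*(-19) = -3/8 - 19/8 = -11/4)
J = -2
g = 1080 (g = -3*(9 + 11)*(-9 - 9) = -60*(-18) = -3*(-360) = 1080)
b(n) = 1080 + n**2 - 2*n (b(n) = (n**2 - 2*n) + 1080 = 1080 + n**2 - 2*n)
M(-12, 15)*(-208) + b(-4) = -11/4*(-208) + (1080 + (-4)**2 - 2*(-4)) = 572 + (1080 + 16 + 8) = 572 + 1104 = 1676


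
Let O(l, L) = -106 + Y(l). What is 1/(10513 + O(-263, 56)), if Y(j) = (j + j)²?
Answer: 1/287083 ≈ 3.4833e-6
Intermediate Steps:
Y(j) = 4*j² (Y(j) = (2*j)² = 4*j²)
O(l, L) = -106 + 4*l²
1/(10513 + O(-263, 56)) = 1/(10513 + (-106 + 4*(-263)²)) = 1/(10513 + (-106 + 4*69169)) = 1/(10513 + (-106 + 276676)) = 1/(10513 + 276570) = 1/287083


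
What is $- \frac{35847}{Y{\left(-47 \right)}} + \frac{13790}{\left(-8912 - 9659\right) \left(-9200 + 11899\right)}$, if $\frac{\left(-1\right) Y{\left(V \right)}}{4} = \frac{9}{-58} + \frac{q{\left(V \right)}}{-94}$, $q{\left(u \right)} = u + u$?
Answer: $\frac{151912970849}{14320894} \approx 10608.0$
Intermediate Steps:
$q{\left(u \right)} = 2 u$
$Y{\left(V \right)} = \frac{18}{29} + \frac{4 V}{47}$ ($Y{\left(V \right)} = - 4 \left(\frac{9}{-58} + \frac{2 V}{-94}\right) = - 4 \left(9 \left(- \frac{1}{58}\right) + 2 V \left(- \frac{1}{94}\right)\right) = - 4 \left(- \frac{9}{58} - \frac{V}{47}\right) = \frac{18}{29} + \frac{4 V}{47}$)
$- \frac{35847}{Y{\left(-47 \right)}} + \frac{13790}{\left(-8912 - 9659\right) \left(-9200 + 11899\right)} = - \frac{35847}{\frac{18}{29} + \frac{4}{47} \left(-47\right)} + \frac{13790}{\left(-8912 - 9659\right) \left(-9200 + 11899\right)} = - \frac{35847}{\frac{18}{29} - 4} + \frac{13790}{\left(-18571\right) 2699} = - \frac{35847}{- \frac{98}{29}} + \frac{13790}{-50123129} = \left(-35847\right) \left(- \frac{29}{98}\right) + 13790 \left(- \frac{1}{50123129}\right) = \frac{148509}{14} - \frac{1970}{7160447} = \frac{151912970849}{14320894}$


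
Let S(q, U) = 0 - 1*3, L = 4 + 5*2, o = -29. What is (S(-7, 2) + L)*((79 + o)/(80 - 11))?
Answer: 550/69 ≈ 7.9710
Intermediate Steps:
L = 14 (L = 4 + 10 = 14)
S(q, U) = -3 (S(q, U) = 0 - 3 = -3)
(S(-7, 2) + L)*((79 + o)/(80 - 11)) = (-3 + 14)*((79 - 29)/(80 - 11)) = 11*(50/69) = 550/69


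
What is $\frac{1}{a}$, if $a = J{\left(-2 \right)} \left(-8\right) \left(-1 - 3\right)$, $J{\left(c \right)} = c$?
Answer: $- \frac{1}{64} \approx -0.015625$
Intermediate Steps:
$a = -64$ ($a = \left(-2\right) \left(-8\right) \left(-1 - 3\right) = 16 \left(-1 - 3\right) = 16 \left(-4\right) = -64$)
$\frac{1}{a} = \frac{1}{-64} = - \frac{1}{64}$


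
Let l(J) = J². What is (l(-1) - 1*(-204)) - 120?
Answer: 85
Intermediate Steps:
(l(-1) - 1*(-204)) - 120 = ((-1)² - 1*(-204)) - 120 = (1 + 204) - 120 = 205 - 120 = 85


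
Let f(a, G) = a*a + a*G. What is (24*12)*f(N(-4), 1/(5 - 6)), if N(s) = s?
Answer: 5760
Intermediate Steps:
f(a, G) = a² + G*a
(24*12)*f(N(-4), 1/(5 - 6)) = (24*12)*(-4*(1/(5 - 6) - 4)) = 288*(-4*(1/(-1) - 4)) = 288*(-4*(-1 - 4)) = 288*(-4*(-5)) = 288*20 = 5760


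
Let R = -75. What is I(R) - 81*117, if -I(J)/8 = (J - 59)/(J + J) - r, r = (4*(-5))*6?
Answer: -783311/75 ≈ -10444.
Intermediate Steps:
r = -120 (r = -20*6 = -120)
I(J) = -960 - 4*(-59 + J)/J (I(J) = -8*((J - 59)/(J + J) - 1*(-120)) = -8*((-59 + J)/((2*J)) + 120) = -8*((-59 + J)*(1/(2*J)) + 120) = -8*((-59 + J)/(2*J) + 120) = -8*(120 + (-59 + J)/(2*J)) = -960 - 4*(-59 + J)/J)
I(R) - 81*117 = (-964 + 236/(-75)) - 81*117 = (-964 + 236*(-1/75)) - 1*9477 = (-964 - 236/75) - 9477 = -72536/75 - 9477 = -783311/75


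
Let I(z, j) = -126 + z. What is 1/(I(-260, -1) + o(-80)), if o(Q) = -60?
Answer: -1/446 ≈ -0.0022422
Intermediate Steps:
1/(I(-260, -1) + o(-80)) = 1/((-126 - 260) - 60) = 1/(-386 - 60) = 1/(-446) = -1/446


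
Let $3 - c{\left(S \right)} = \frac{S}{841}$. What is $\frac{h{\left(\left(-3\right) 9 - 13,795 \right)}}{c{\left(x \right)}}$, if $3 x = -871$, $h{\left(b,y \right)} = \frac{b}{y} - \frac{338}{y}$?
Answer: $- \frac{158949}{1118300} \approx -0.14213$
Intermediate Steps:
$h{\left(b,y \right)} = - \frac{338}{y} + \frac{b}{y}$
$x = - \frac{871}{3}$ ($x = \frac{1}{3} \left(-871\right) = - \frac{871}{3} \approx -290.33$)
$c{\left(S \right)} = 3 - \frac{S}{841}$
$\frac{h{\left(\left(-3\right) 9 - 13,795 \right)}}{c{\left(x \right)}} = \frac{\frac{1}{795} \left(-338 - 40\right)}{3 - - \frac{871}{2523}} = \frac{\frac{1}{795} \left(-338 - 40\right)}{3 + \frac{871}{2523}} = \frac{\frac{1}{795} \left(-338 - 40\right)}{\frac{8440}{2523}} = \frac{1}{795} \left(-378\right) \frac{2523}{8440} = \left(- \frac{126}{265}\right) \frac{2523}{8440} = - \frac{158949}{1118300}$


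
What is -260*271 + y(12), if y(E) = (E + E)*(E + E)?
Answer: -69884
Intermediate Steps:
y(E) = 4*E² (y(E) = (2*E)*(2*E) = 4*E²)
-260*271 + y(12) = -260*271 + 4*12² = -70460 + 4*144 = -70460 + 576 = -69884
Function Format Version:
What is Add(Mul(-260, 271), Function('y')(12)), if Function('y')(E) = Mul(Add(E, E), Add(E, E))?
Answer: -69884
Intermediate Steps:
Function('y')(E) = Mul(4, Pow(E, 2)) (Function('y')(E) = Mul(Mul(2, E), Mul(2, E)) = Mul(4, Pow(E, 2)))
Add(Mul(-260, 271), Function('y')(12)) = Add(Mul(-260, 271), Mul(4, Pow(12, 2))) = Add(-70460, Mul(4, 144)) = Add(-70460, 576) = -69884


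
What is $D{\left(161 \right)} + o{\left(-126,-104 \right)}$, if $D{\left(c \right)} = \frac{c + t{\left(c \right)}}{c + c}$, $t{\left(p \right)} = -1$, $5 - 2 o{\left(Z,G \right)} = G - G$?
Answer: $\frac{965}{322} \approx 2.9969$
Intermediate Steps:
$o{\left(Z,G \right)} = \frac{5}{2}$ ($o{\left(Z,G \right)} = \frac{5}{2} - \frac{G - G}{2} = \frac{5}{2} - 0 = \frac{5}{2} + 0 = \frac{5}{2}$)
$D{\left(c \right)} = \frac{-1 + c}{2 c}$ ($D{\left(c \right)} = \frac{c - 1}{c + c} = \frac{-1 + c}{2 c}$)
$D{\left(161 \right)} + o{\left(-126,-104 \right)} = \frac{-1 + 161}{2 \cdot 161} + \frac{5}{2} = \frac{1}{2} \cdot \frac{1}{161} \cdot 160 + \frac{5}{2} = \frac{80}{161} + \frac{5}{2} = \frac{965}{322}$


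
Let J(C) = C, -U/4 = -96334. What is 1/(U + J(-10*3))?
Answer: 1/385306 ≈ 2.5953e-6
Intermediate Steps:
U = 385336 (U = -4*(-96334) = 385336)
1/(U + J(-10*3)) = 1/(385336 - 10*3) = 1/(385336 - 30) = 1/385306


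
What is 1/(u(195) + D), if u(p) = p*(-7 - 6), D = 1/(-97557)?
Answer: -97557/247306996 ≈ -0.00039448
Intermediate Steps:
D = -1/97557 ≈ -1.0250e-5
u(p) = -13*p (u(p) = p*(-13) = -13*p)
1/(u(195) + D) = 1/(-13*195 - 1/97557) = 1/(-2535 - 1/97557) = 1/(-247306996/97557) = -97557/247306996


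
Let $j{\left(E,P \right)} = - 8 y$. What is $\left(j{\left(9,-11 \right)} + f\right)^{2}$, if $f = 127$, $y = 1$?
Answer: $14161$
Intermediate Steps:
$j{\left(E,P \right)} = -8$ ($j{\left(E,P \right)} = \left(-8\right) 1 = -8$)
$\left(j{\left(9,-11 \right)} + f\right)^{2} = \left(-8 + 127\right)^{2} = 119^{2} = 14161$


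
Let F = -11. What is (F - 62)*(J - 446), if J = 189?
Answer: 18761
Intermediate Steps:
(F - 62)*(J - 446) = (-11 - 62)*(189 - 446) = -73*(-257) = 18761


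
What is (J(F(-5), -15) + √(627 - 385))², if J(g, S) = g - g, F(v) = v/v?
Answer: 242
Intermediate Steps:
F(v) = 1
J(g, S) = 0
(J(F(-5), -15) + √(627 - 385))² = (0 + √(627 - 385))² = (0 + √242)² = (0 + 11*√2)² = (11*√2)² = 242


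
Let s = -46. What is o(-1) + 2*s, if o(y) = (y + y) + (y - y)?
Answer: -94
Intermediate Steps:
o(y) = 2*y (o(y) = 2*y + 0 = 2*y)
o(-1) + 2*s = 2*(-1) + 2*(-46) = -2 - 92 = -94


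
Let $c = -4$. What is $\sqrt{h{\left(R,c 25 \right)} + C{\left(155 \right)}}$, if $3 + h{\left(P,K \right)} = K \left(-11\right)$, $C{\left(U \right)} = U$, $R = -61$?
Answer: $2 \sqrt{313} \approx 35.384$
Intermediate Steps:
$h{\left(P,K \right)} = -3 - 11 K$ ($h{\left(P,K \right)} = -3 + K \left(-11\right) = -3 - 11 K$)
$\sqrt{h{\left(R,c 25 \right)} + C{\left(155 \right)}} = \sqrt{\left(-3 - 11 \left(\left(-4\right) 25\right)\right) + 155} = \sqrt{\left(-3 - -1100\right) + 155} = \sqrt{\left(-3 + 1100\right) + 155} = \sqrt{1097 + 155} = \sqrt{1252} = 2 \sqrt{313}$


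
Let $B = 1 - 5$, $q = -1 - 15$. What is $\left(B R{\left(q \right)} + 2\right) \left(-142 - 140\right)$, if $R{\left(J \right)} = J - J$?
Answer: $-564$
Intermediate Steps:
$q = -16$ ($q = -1 - 15 = -16$)
$B = -4$ ($B = 1 - 5 = -4$)
$R{\left(J \right)} = 0$
$\left(B R{\left(q \right)} + 2\right) \left(-142 - 140\right) = \left(\left(-4\right) 0 + 2\right) \left(-142 - 140\right) = \left(0 + 2\right) \left(-282\right) = 2 \left(-282\right) = -564$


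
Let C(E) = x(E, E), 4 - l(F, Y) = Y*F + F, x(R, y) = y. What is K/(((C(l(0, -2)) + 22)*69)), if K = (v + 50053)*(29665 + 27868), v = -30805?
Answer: 184565864/299 ≈ 6.1728e+5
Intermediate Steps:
l(F, Y) = 4 - F - F*Y (l(F, Y) = 4 - (Y*F + F) = 4 - (F*Y + F) = 4 - (F + F*Y) = 4 + (-F - F*Y) = 4 - F - F*Y)
C(E) = E
K = 1107395184 (K = (-30805 + 50053)*(29665 + 27868) = 19248*57533 = 1107395184)
K/(((C(l(0, -2)) + 22)*69)) = 1107395184/((((4 - 1*0 - 1*0*(-2)) + 22)*69)) = 1107395184/((((4 + 0 + 0) + 22)*69)) = 1107395184/(((4 + 22)*69)) = 1107395184/((26*69)) = 1107395184/1794 = 1107395184*(1/1794) = 184565864/299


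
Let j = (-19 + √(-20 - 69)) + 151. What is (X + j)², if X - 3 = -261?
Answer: (126 - I*√89)² ≈ 15787.0 - 2377.4*I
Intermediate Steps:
X = -258 (X = 3 - 261 = -258)
j = 132 + I*√89 (j = (-19 + √(-89)) + 151 = (-19 + I*√89) + 151 = 132 + I*√89 ≈ 132.0 + 9.434*I)
(X + j)² = (-258 + (132 + I*√89))² = (-126 + I*√89)²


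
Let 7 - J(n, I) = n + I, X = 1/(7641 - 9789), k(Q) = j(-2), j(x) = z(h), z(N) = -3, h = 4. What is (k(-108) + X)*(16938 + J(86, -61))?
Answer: -9087450/179 ≈ -50768.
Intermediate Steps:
j(x) = -3
k(Q) = -3
X = -1/2148 (X = 1/(-2148) = -1/2148 ≈ -0.00046555)
J(n, I) = 7 - I - n (J(n, I) = 7 - (n + I) = 7 - (I + n) = 7 + (-I - n) = 7 - I - n)
(k(-108) + X)*(16938 + J(86, -61)) = (-3 - 1/2148)*(16938 + (7 - 1*(-61) - 1*86)) = -6445*(16938 + (7 + 61 - 86))/2148 = -6445*(16938 - 18)/2148 = -6445/2148*16920 = -9087450/179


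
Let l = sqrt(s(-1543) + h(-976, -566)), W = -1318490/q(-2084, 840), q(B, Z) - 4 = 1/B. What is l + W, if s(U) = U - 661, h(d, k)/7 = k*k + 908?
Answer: -549546632/1667 + 2*sqrt(561661) ≈ -3.2816e+5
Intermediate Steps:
q(B, Z) = 4 + 1/B
h(d, k) = 6356 + 7*k**2 (h(d, k) = 7*(k*k + 908) = 7*(k**2 + 908) = 7*(908 + k**2) = 6356 + 7*k**2)
s(U) = -661 + U
W = -549546632/1667 (W = -1318490/(4 + 1/(-2084)) = -1318490/(4 - 1/2084) = -1318490/8335/2084 = -1318490*2084/8335 = -549546632/1667 ≈ -3.2966e+5)
l = 2*sqrt(561661) (l = sqrt((-661 - 1543) + (6356 + 7*(-566)**2)) = sqrt(-2204 + (6356 + 7*320356)) = sqrt(-2204 + (6356 + 2242492)) = sqrt(-2204 + 2248848) = sqrt(2246644) = 2*sqrt(561661) ≈ 1498.9)
l + W = 2*sqrt(561661) - 549546632/1667 = -549546632/1667 + 2*sqrt(561661)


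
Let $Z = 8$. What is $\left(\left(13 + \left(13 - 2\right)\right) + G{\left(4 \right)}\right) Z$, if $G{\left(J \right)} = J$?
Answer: $224$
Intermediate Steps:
$\left(\left(13 + \left(13 - 2\right)\right) + G{\left(4 \right)}\right) Z = \left(\left(13 + \left(13 - 2\right)\right) + 4\right) 8 = \left(\left(13 + 11\right) + 4\right) 8 = \left(24 + 4\right) 8 = 28 \cdot 8 = 224$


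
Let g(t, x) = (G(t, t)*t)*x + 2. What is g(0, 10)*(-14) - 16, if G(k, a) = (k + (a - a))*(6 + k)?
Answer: -44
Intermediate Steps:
G(k, a) = k*(6 + k) (G(k, a) = (k + 0)*(6 + k) = k*(6 + k))
g(t, x) = 2 + x*t²*(6 + t) (g(t, x) = ((t*(6 + t))*t)*x + 2 = (t²*(6 + t))*x + 2 = x*t²*(6 + t) + 2 = 2 + x*t²*(6 + t))
g(0, 10)*(-14) - 16 = (2 + 10*0²*(6 + 0))*(-14) - 16 = (2 + 10*0*6)*(-14) - 16 = (2 + 0)*(-14) - 16 = 2*(-14) - 16 = -28 - 16 = -44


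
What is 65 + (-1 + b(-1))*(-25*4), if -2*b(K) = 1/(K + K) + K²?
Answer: 190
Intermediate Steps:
b(K) = -K²/2 - 1/(4*K) (b(K) = -(1/(K + K) + K²)/2 = -(1/(2*K) + K²)/2 = -(K² + 1/(2*K))/2 = -K²/2 - 1/(4*K))
65 + (-1 + b(-1))*(-25*4) = 65 + (-1 + (¼)*(-1 - 2*(-1)³)/(-1))*(-25*4) = 65 + (-1 + (¼)*(-1)*(-1 - 2*(-1)))*(-100) = 65 + (-1 + (¼)*(-1)*(-1 + 2))*(-100) = 65 + (-1 + (¼)*(-1)*1)*(-100) = 65 + (-1 - ¼)*(-100) = 65 - 5/4*(-100) = 65 + 125 = 190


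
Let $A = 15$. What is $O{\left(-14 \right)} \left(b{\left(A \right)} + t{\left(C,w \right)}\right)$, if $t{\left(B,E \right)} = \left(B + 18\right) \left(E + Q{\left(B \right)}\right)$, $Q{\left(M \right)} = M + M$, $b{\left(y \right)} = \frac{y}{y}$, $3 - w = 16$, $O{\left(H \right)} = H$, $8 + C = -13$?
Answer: $-2324$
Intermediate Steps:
$C = -21$ ($C = -8 - 13 = -21$)
$w = -13$ ($w = 3 - 16 = -13$)
$b{\left(y \right)} = 1$
$Q{\left(M \right)} = 2 M$
$t{\left(B,E \right)} = \left(18 + B\right) \left(E + 2 B\right)$ ($t{\left(B,E \right)} = \left(B + 18\right) \left(E + 2 B\right) = \left(18 + B\right) \left(E + 2 B\right)$)
$O{\left(-14 \right)} \left(b{\left(A \right)} + t{\left(C,w \right)}\right) = - 14 \left(1 + \left(2 \left(-21\right)^{2} + 18 \left(-13\right) + 36 \left(-21\right) - -273\right)\right) = - 14 \left(1 + \left(2 \cdot 441 - 234 - 756 + 273\right)\right) = - 14 \left(1 + \left(882 - 234 - 756 + 273\right)\right) = - 14 \left(1 + 165\right) = \left(-14\right) 166 = -2324$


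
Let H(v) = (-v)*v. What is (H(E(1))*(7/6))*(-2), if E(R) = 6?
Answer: 84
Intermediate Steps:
H(v) = -v²
(H(E(1))*(7/6))*(-2) = ((-1*6²)*(7/6))*(-2) = ((-1*36)*(7*(⅙)))*(-2) = -36*7/6*(-2) = -42*(-2) = 84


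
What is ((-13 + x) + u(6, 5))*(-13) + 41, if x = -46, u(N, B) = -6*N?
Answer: 1276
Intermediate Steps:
((-13 + x) + u(6, 5))*(-13) + 41 = ((-13 - 46) - 6*6)*(-13) + 41 = (-59 - 36)*(-13) + 41 = -95*(-13) + 41 = 1235 + 41 = 1276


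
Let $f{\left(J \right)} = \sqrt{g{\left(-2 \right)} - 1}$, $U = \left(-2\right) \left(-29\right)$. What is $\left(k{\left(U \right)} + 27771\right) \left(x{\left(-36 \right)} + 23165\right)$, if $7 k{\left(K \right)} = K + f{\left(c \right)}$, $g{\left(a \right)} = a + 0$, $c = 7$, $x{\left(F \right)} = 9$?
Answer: $\frac{4506300170}{7} + \frac{23174 i \sqrt{3}}{7} \approx 6.4376 \cdot 10^{8} + 5734.1 i$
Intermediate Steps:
$U = 58$
$g{\left(a \right)} = a$
$f{\left(J \right)} = i \sqrt{3}$ ($f{\left(J \right)} = \sqrt{-2 - 1} = \sqrt{-3} = i \sqrt{3}$)
$k{\left(K \right)} = \frac{K}{7} + \frac{i \sqrt{3}}{7}$ ($k{\left(K \right)} = \frac{K + i \sqrt{3}}{7} = \frac{K}{7} + \frac{i \sqrt{3}}{7}$)
$\left(k{\left(U \right)} + 27771\right) \left(x{\left(-36 \right)} + 23165\right) = \left(\left(\frac{1}{7} \cdot 58 + \frac{i \sqrt{3}}{7}\right) + 27771\right) \left(9 + 23165\right) = \left(\left(\frac{58}{7} + \frac{i \sqrt{3}}{7}\right) + 27771\right) 23174 = \left(\frac{194455}{7} + \frac{i \sqrt{3}}{7}\right) 23174 = \frac{4506300170}{7} + \frac{23174 i \sqrt{3}}{7}$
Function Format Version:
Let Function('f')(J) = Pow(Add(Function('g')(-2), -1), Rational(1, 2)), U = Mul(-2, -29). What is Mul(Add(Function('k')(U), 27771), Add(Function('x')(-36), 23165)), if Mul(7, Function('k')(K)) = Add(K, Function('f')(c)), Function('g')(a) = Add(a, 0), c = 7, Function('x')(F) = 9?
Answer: Add(Rational(4506300170, 7), Mul(Rational(23174, 7), I, Pow(3, Rational(1, 2)))) ≈ Add(6.4376e+8, Mul(5734.1, I))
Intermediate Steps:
U = 58
Function('g')(a) = a
Function('f')(J) = Mul(I, Pow(3, Rational(1, 2))) (Function('f')(J) = Pow(Add(-2, -1), Rational(1, 2)) = Pow(-3, Rational(1, 2)) = Mul(I, Pow(3, Rational(1, 2))))
Function('k')(K) = Add(Mul(Rational(1, 7), K), Mul(Rational(1, 7), I, Pow(3, Rational(1, 2)))) (Function('k')(K) = Mul(Rational(1, 7), Add(K, Mul(I, Pow(3, Rational(1, 2))))) = Add(Mul(Rational(1, 7), K), Mul(Rational(1, 7), I, Pow(3, Rational(1, 2)))))
Mul(Add(Function('k')(U), 27771), Add(Function('x')(-36), 23165)) = Mul(Add(Add(Mul(Rational(1, 7), 58), Mul(Rational(1, 7), I, Pow(3, Rational(1, 2)))), 27771), Add(9, 23165)) = Mul(Add(Add(Rational(58, 7), Mul(Rational(1, 7), I, Pow(3, Rational(1, 2)))), 27771), 23174) = Mul(Add(Rational(194455, 7), Mul(Rational(1, 7), I, Pow(3, Rational(1, 2)))), 23174) = Add(Rational(4506300170, 7), Mul(Rational(23174, 7), I, Pow(3, Rational(1, 2))))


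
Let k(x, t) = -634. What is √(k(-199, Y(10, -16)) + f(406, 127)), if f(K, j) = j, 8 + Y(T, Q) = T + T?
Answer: 13*I*√3 ≈ 22.517*I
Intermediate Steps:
Y(T, Q) = -8 + 2*T (Y(T, Q) = -8 + (T + T) = -8 + 2*T)
√(k(-199, Y(10, -16)) + f(406, 127)) = √(-634 + 127) = √(-507) = 13*I*√3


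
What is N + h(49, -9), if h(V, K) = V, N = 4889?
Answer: 4938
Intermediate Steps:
N + h(49, -9) = 4889 + 49 = 4938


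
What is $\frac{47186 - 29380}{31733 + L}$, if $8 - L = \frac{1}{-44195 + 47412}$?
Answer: $\frac{28640951}{51055398} \approx 0.56098$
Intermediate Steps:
$L = \frac{25735}{3217}$ ($L = 8 - \frac{1}{-44195 + 47412} = 8 - \frac{1}{3217} = \frac{25735}{3217} \approx 7.9997$)
$\frac{47186 - 29380}{31733 + L} = \frac{47186 - 29380}{31733 + \frac{25735}{3217}} = \frac{17806}{\frac{102110796}{3217}} = 17806 \cdot \frac{3217}{102110796} = \frac{28640951}{51055398}$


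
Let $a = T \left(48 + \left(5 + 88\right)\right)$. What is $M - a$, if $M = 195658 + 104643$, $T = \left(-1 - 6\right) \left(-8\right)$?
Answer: $292405$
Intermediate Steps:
$T = 56$ ($T = \left(-7\right) \left(-8\right) = 56$)
$a = 7896$ ($a = 56 \left(48 + \left(5 + 88\right)\right) = 56 \left(48 + 93\right) = 56 \cdot 141 = 7896$)
$M = 300301$
$M - a = 300301 - 7896 = 292405$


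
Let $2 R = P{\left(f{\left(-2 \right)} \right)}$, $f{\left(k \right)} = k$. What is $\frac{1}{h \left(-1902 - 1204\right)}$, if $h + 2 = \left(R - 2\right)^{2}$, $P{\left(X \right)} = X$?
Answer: $- \frac{1}{21742} \approx -4.5994 \cdot 10^{-5}$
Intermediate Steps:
$R = -1$ ($R = \frac{1}{2} \left(-2\right) = -1$)
$h = 7$ ($h = -2 + \left(-1 - 2\right)^{2} = -2 + \left(-3\right)^{2} = -2 + 9 = 7$)
$\frac{1}{h \left(-1902 - 1204\right)} = \frac{1}{7 \left(-1902 - 1204\right)} = \frac{1}{7 \left(-3106\right)} = \frac{1}{-21742} = - \frac{1}{21742}$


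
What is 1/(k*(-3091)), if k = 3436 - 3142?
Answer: -1/908754 ≈ -1.1004e-6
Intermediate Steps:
k = 294
1/(k*(-3091)) = 1/(294*(-3091)) = (1/294)*(-1/3091) = -1/908754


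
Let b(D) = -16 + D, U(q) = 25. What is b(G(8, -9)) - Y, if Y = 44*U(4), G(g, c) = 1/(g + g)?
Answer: -17855/16 ≈ -1115.9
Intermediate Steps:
G(g, c) = 1/(2*g)
Y = 1100 (Y = 44*25 = 1100)
b(G(8, -9)) - Y = (-16 + (1/2)/8) - 1*1100 = (-16 + (1/2)*(1/8)) - 1100 = (-16 + 1/16) - 1100 = -255/16 - 1100 = -17855/16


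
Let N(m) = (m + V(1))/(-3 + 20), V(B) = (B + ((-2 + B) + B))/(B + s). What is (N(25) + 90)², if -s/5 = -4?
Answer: 1066414336/127449 ≈ 8367.4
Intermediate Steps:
s = 20 (s = -5*(-4) = 20)
V(B) = (-2 + 3*B)/(20 + B) (V(B) = (B + ((-2 + B) + B))/(B + 20) = (B + (-2 + 2*B))/(20 + B) = (-2 + 3*B)/(20 + B))
N(m) = 1/357 + m/17 (N(m) = (m + (-2 + 3*1)/(20 + 1))/(-3 + 20) = (m + (-2 + 3)/21)/17 = (m + (1/21)*1)*(1/17) = (m + 1/21)*(1/17) = (1/21 + m)*(1/17) = 1/357 + m/17)
(N(25) + 90)² = ((1/357 + (1/17)*25) + 90)² = ((1/357 + 25/17) + 90)² = (526/357 + 90)² = (32656/357)² = 1066414336/127449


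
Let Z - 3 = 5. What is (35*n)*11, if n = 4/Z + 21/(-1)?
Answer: -15785/2 ≈ -7892.5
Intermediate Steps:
Z = 8 (Z = 3 + 5 = 8)
n = -41/2 (n = 4/8 + 21/(-1) = 4*(⅛) + 21*(-1) = ½ - 21 = -41/2 ≈ -20.500)
(35*n)*11 = (35*(-41/2))*11 = -1435/2*11 = -15785/2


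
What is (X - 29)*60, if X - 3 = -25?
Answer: -3060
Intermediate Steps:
X = -22 (X = 3 - 25 = -22)
(X - 29)*60 = (-22 - 29)*60 = -51*60 = -3060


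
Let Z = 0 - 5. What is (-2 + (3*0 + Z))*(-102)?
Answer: 714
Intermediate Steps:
Z = -5
(-2 + (3*0 + Z))*(-102) = (-2 + (3*0 - 5))*(-102) = (-2 + (0 - 5))*(-102) = (-2 - 5)*(-102) = -7*(-102) = 714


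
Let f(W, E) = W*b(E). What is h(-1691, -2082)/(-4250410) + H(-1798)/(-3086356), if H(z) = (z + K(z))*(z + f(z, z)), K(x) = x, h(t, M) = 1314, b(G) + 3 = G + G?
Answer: 1765685332359601/234254971535 ≈ 7537.5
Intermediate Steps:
b(G) = -3 + 2*G (b(G) = -3 + (G + G) = -3 + 2*G)
f(W, E) = W*(-3 + 2*E)
H(z) = 2*z*(z + z*(-3 + 2*z)) (H(z) = (z + z)*(z + z*(-3 + 2*z)) = (2*z)*(z + z*(-3 + 2*z)) = 2*z*(z + z*(-3 + 2*z)))
h(-1691, -2082)/(-4250410) + H(-1798)/(-3086356) = 1314/(-4250410) + (4*(-1798)**2*(-1 - 1798))/(-3086356) = 1314*(-1/4250410) + (4*3232804*(-1799))*(-1/3086356) = -657/2125205 - 23263257584*(-1/3086356) = -657/2125205 + 830830628/110227 = 1765685332359601/234254971535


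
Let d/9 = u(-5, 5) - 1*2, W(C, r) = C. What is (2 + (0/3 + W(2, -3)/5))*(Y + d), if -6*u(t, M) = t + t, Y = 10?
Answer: 84/5 ≈ 16.800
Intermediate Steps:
u(t, M) = -t/3 (u(t, M) = -(t + t)/6 = -t/3)
d = -3 (d = 9*(-1/3*(-5) - 1*2) = 9*(5/3 - 2) = 9*(-1/3) = -3)
(2 + (0/3 + W(2, -3)/5))*(Y + d) = (2 + (0/3 + 2/5))*(10 - 3) = (2 + (0*(1/3) + 2*(1/5)))*7 = (2 + (0 + 2/5))*7 = (2 + 2/5)*7 = (12/5)*7 = 84/5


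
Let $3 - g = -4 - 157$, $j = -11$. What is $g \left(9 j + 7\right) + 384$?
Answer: $-14704$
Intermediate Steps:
$g = 164$ ($g = 3 - \left(-4 - 157\right) = 3 - -161 = 3 + 161 = 164$)
$g \left(9 j + 7\right) + 384 = 164 \left(9 \left(-11\right) + 7\right) + 384 = 164 \left(-99 + 7\right) + 384 = 164 \left(-92\right) + 384 = -15088 + 384 = -14704$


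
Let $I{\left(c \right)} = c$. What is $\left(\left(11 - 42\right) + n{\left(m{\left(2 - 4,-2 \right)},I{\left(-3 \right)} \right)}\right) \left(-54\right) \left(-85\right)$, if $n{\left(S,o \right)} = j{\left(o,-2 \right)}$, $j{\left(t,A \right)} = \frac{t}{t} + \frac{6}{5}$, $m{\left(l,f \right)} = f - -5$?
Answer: $-132192$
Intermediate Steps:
$m{\left(l,f \right)} = 5 + f$ ($m{\left(l,f \right)} = f + 5 = 5 + f$)
$j{\left(t,A \right)} = \frac{11}{5}$ ($j{\left(t,A \right)} = 1 + 6 \cdot \frac{1}{5} = 1 + \frac{6}{5} = \frac{11}{5}$)
$n{\left(S,o \right)} = \frac{11}{5}$
$\left(\left(11 - 42\right) + n{\left(m{\left(2 - 4,-2 \right)},I{\left(-3 \right)} \right)}\right) \left(-54\right) \left(-85\right) = \left(\left(11 - 42\right) + \frac{11}{5}\right) \left(-54\right) \left(-85\right) = \left(-31 + \frac{11}{5}\right) \left(-54\right) \left(-85\right) = \left(- \frac{144}{5}\right) \left(-54\right) \left(-85\right) = \frac{7776}{5} \left(-85\right) = -132192$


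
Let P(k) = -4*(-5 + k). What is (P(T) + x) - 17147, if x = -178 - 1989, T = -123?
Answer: -18802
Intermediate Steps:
x = -2167
P(k) = 20 - 4*k
(P(T) + x) - 17147 = ((20 - 4*(-123)) - 2167) - 17147 = ((20 + 492) - 2167) - 17147 = (512 - 2167) - 17147 = -1655 - 17147 = -18802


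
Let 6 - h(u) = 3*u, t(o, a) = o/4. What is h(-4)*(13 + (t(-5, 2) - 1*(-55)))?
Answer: 2403/2 ≈ 1201.5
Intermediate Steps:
t(o, a) = o/4 (t(o, a) = o*(1/4) = o/4)
h(u) = 6 - 3*u
h(-4)*(13 + (t(-5, 2) - 1*(-55))) = (6 - 3*(-4))*(13 + ((1/4)*(-5) - 1*(-55))) = (6 + 12)*(13 + (-5/4 + 55)) = 18*(13 + 215/4) = 18*(267/4) = 2403/2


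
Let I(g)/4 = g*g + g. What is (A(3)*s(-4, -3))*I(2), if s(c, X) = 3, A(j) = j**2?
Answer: 648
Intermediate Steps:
I(g) = 4*g + 4*g**2 (I(g) = 4*(g*g + g) = 4*(g**2 + g) = 4*(g + g**2) = 4*g + 4*g**2)
(A(3)*s(-4, -3))*I(2) = (3**2*3)*(4*2*(1 + 2)) = (9*3)*(4*2*3) = 27*24 = 648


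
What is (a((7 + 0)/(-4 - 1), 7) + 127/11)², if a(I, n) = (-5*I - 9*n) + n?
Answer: 169744/121 ≈ 1402.8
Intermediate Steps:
a(I, n) = -8*n - 5*I (a(I, n) = (-9*n - 5*I) + n = -8*n - 5*I)
(a((7 + 0)/(-4 - 1), 7) + 127/11)² = ((-8*7 - 5*(7 + 0)/(-4 - 1)) + 127/11)² = ((-56 - 35/(-5)) + 127*(1/11))² = ((-56 - 35*(-1)/5) + 127/11)² = ((-56 - 5*(-7/5)) + 127/11)² = ((-56 + 7) + 127/11)² = (-49 + 127/11)² = (-412/11)² = 169744/121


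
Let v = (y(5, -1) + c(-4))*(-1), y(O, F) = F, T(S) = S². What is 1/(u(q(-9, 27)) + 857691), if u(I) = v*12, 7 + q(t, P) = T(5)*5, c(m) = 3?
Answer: 1/857667 ≈ 1.1660e-6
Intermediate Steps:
v = -2 (v = (-1 + 3)*(-1) = 2*(-1) = -2)
q(t, P) = 118 (q(t, P) = -7 + 5²*5 = -7 + 25*5 = -7 + 125 = 118)
u(I) = -24 (u(I) = -2*12 = -24)
1/(u(q(-9, 27)) + 857691) = 1/(-24 + 857691) = 1/857667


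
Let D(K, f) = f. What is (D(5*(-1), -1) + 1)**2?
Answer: 0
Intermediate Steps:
(D(5*(-1), -1) + 1)**2 = (-1 + 1)**2 = 0**2 = 0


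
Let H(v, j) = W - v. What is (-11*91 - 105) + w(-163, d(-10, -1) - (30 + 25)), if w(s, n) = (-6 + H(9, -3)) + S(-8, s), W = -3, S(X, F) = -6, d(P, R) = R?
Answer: -1130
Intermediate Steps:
H(v, j) = -3 - v
w(s, n) = -24 (w(s, n) = (-6 + (-3 - 1*9)) - 6 = (-6 + (-3 - 9)) - 6 = (-6 - 12) - 6 = -18 - 6 = -24)
(-11*91 - 105) + w(-163, d(-10, -1) - (30 + 25)) = (-11*91 - 105) - 24 = (-1001 - 105) - 24 = -1106 - 24 = -1130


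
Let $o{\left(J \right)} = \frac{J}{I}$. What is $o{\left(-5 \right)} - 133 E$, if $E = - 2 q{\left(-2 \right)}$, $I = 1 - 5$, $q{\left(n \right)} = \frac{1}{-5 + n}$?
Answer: $- \frac{147}{4} \approx -36.75$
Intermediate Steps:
$I = -4$
$E = \frac{2}{7}$ ($E = - \frac{2}{-5 - 2} = - \frac{2}{-7} = \left(-2\right) \left(- \frac{1}{7}\right) = \frac{2}{7} \approx 0.28571$)
$o{\left(J \right)} = - \frac{J}{4}$ ($o{\left(J \right)} = \frac{J}{-4} = J \left(- \frac{1}{4}\right) = - \frac{J}{4}$)
$o{\left(-5 \right)} - 133 E = \left(- \frac{1}{4}\right) \left(-5\right) - 38 = \frac{5}{4} - 38 = - \frac{147}{4}$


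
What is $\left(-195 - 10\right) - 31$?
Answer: $-236$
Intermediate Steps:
$\left(-195 - 10\right) - 31 = -205 - 31 = -236$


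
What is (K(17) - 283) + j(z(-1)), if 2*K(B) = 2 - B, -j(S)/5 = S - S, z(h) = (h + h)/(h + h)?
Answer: -581/2 ≈ -290.50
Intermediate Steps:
z(h) = 1 (z(h) = (2*h)/((2*h)) = (2*h)*(1/(2*h)) = 1)
j(S) = 0 (j(S) = -5*(S - S) = -5*0 = 0)
K(B) = 1 - B/2 (K(B) = (2 - B)/2 = 1 - B/2)
(K(17) - 283) + j(z(-1)) = ((1 - 1/2*17) - 283) + 0 = ((1 - 17/2) - 283) + 0 = (-15/2 - 283) + 0 = -581/2 + 0 = -581/2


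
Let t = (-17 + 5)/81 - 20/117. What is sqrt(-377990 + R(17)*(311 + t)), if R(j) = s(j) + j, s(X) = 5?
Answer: 2*I*sqrt(1270185267)/117 ≈ 609.22*I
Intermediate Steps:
t = -112/351 (t = -12*1/81 - 20*1/117 = -4/27 - 20/117 = -112/351 ≈ -0.31909)
R(j) = 5 + j
sqrt(-377990 + R(17)*(311 + t)) = sqrt(-377990 + (5 + 17)*(311 - 112/351)) = sqrt(-377990 + 22*(109049/351)) = sqrt(-377990 + 2399078/351) = sqrt(-130275412/351) = 2*I*sqrt(1270185267)/117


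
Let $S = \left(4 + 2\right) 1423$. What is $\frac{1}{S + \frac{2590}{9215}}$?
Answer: $\frac{1843}{15736052} \approx 0.00011712$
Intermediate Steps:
$S = 8538$ ($S = 6 \cdot 1423 = 8538$)
$\frac{1}{S + \frac{2590}{9215}} = \frac{1}{8538 + \frac{2590}{9215}} = \frac{1}{8538 + 2590 \cdot \frac{1}{9215}} = \frac{1}{8538 + \frac{518}{1843}} = \frac{1}{\frac{15736052}{1843}} = \frac{1843}{15736052}$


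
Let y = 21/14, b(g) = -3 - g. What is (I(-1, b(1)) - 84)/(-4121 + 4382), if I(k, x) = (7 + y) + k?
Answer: -17/58 ≈ -0.29310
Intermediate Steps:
y = 3/2 (y = 21*(1/14) = 3/2 ≈ 1.5000)
I(k, x) = 17/2 + k (I(k, x) = (7 + 3/2) + k = 17/2 + k)
(I(-1, b(1)) - 84)/(-4121 + 4382) = ((17/2 - 1) - 84)/(-4121 + 4382) = (15/2 - 84)/261 = -153/2*1/261 = -17/58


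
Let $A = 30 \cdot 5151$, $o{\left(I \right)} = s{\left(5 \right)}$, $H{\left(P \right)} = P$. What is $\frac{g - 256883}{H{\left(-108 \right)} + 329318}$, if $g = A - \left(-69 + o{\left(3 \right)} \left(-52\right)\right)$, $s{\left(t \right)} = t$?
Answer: $- \frac{51012}{164605} \approx -0.30991$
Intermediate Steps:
$o{\left(I \right)} = 5$
$A = 154530$
$g = 154859$ ($g = 154530 - \left(-69 + 5 \left(-52\right)\right) = 154530 - \left(-69 - 260\right) = 154530 - -329 = 154530 + 329 = 154859$)
$\frac{g - 256883}{H{\left(-108 \right)} + 329318} = \frac{154859 - 256883}{-108 + 329318} = - \frac{102024}{329210} = \left(-102024\right) \frac{1}{329210} = - \frac{51012}{164605}$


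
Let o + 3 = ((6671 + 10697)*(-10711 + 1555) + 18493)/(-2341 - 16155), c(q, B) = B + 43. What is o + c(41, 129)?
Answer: 162128739/18496 ≈ 8765.6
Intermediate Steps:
c(q, B) = 43 + B
o = 158947427/18496 (o = -3 + ((6671 + 10697)*(-10711 + 1555) + 18493)/(-2341 - 16155) = -3 + (17368*(-9156) + 18493)/(-18496) = -3 + (-159021408 + 18493)*(-1/18496) = -3 - 159002915*(-1/18496) = -3 + 159002915/18496 = 158947427/18496 ≈ 8593.6)
o + c(41, 129) = 158947427/18496 + (43 + 129) = 158947427/18496 + 172 = 162128739/18496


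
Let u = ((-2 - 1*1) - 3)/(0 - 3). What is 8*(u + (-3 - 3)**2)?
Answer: 304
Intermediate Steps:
u = 2 (u = ((-2 - 1) - 3)/(-3) = (-3 - 3)*(-1/3) = -6*(-1/3) = 2)
8*(u + (-3 - 3)**2) = 8*(2 + (-3 - 3)**2) = 8*(2 + (-6)**2) = 8*(2 + 36) = 8*38 = 304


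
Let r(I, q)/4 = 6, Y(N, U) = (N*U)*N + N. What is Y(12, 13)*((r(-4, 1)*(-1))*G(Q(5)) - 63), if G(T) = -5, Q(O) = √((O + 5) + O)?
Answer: 107388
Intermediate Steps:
Q(O) = √(5 + 2*O) (Q(O) = √((5 + O) + O) = √(5 + 2*O))
Y(N, U) = N + U*N² (Y(N, U) = U*N² + N = N + U*N²)
r(I, q) = 24 (r(I, q) = 4*6 = 24)
Y(12, 13)*((r(-4, 1)*(-1))*G(Q(5)) - 63) = (12*(1 + 12*13))*((24*(-1))*(-5) - 63) = (12*(1 + 156))*(-24*(-5) - 63) = (12*157)*(120 - 63) = 1884*57 = 107388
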